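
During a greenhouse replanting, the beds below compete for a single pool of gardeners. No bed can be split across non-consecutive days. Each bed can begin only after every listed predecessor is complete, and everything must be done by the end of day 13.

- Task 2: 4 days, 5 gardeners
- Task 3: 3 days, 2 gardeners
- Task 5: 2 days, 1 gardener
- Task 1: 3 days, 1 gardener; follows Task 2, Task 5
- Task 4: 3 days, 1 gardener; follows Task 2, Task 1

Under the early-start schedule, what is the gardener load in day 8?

At early start, day 8 has: Task 4.
Demand: 1 = 1.

1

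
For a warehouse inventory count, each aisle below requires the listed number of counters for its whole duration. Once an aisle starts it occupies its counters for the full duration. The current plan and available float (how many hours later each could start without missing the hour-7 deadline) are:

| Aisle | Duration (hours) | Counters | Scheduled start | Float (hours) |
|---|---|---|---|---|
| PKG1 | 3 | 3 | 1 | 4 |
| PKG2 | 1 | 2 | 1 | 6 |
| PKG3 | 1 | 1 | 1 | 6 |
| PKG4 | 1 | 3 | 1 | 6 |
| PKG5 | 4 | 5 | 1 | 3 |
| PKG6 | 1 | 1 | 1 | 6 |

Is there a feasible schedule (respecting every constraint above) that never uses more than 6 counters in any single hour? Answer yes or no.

Schedule PKG1@1, PKG2@1, PKG3@1, PKG4@2, PKG5@4, PKG6@3: h1:6  h2:6  h3:4  h4:5  h5:5  h6:5  h7:5 — peak 6 ≤ 6.

yes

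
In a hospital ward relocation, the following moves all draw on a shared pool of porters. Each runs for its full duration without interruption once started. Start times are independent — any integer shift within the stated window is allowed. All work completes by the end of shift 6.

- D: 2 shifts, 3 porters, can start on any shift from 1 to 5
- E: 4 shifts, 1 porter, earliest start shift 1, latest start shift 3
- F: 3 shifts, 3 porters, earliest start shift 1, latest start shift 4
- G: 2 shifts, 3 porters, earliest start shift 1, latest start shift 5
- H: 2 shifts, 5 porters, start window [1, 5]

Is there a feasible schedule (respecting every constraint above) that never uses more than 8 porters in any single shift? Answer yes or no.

yes

Schedule D@1, E@1, F@1, G@3, H@5: s1:7  s2:7  s3:7  s4:4  s5:5  s6:5 — peak 7 ≤ 8.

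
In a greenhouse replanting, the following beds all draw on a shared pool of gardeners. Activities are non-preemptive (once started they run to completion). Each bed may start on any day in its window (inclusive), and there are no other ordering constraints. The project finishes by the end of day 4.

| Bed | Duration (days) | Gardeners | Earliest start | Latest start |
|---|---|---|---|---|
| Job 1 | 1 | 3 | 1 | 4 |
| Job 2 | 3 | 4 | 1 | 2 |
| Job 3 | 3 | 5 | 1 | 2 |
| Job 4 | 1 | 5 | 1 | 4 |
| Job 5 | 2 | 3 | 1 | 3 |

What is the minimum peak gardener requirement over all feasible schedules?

12

Early-start (Job 1@1, Job 2@1, Job 3@1, Job 4@1, Job 5@1) gives peak 20: d1:20  d2:12  d3:9  d4:0.
Shift Job 4→4, Job 5→2.
Schedule Job 1@1, Job 2@1, Job 3@1, Job 4@4, Job 5@2: d1:12  d2:12  d3:12  d4:5 — peak 12.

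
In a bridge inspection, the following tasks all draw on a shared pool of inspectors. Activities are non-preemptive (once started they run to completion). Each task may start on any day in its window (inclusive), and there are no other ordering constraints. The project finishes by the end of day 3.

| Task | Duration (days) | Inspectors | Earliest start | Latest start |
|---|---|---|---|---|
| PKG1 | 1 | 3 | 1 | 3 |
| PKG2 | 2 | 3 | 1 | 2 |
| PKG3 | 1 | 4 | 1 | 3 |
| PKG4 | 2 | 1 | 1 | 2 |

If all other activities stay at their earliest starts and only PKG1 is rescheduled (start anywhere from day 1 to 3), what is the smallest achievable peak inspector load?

PKG1@1: d1:11  d2:4  d3:0 → peak 11
PKG1@2: d1:8  d2:7  d3:0 → peak 8
PKG1@3: d1:8  d2:4  d3:3 → peak 8
Best is PKG1@2, peak 8.

8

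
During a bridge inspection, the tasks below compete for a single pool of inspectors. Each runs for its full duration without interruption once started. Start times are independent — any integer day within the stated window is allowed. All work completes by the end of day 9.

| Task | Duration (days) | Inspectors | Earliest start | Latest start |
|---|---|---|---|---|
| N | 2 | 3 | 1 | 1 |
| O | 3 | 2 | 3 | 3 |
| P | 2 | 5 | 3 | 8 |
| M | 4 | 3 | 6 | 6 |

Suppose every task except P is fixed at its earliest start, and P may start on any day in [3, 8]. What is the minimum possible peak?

7

P@3: d1:3  d2:3  d3:7  d4:7  d5:2  d6:3  d7:3  d8:3  d9:3 → peak 7
P@4: d1:3  d2:3  d3:2  d4:7  d5:7  d6:3  d7:3  d8:3  d9:3 → peak 7
P@5: d1:3  d2:3  d3:2  d4:2  d5:7  d6:8  d7:3  d8:3  d9:3 → peak 8
P@6: d1:3  d2:3  d3:2  d4:2  d5:2  d6:8  d7:8  d8:3  d9:3 → peak 8
P@7: d1:3  d2:3  d3:2  d4:2  d5:2  d6:3  d7:8  d8:8  d9:3 → peak 8
P@8: d1:3  d2:3  d3:2  d4:2  d5:2  d6:3  d7:3  d8:8  d9:8 → peak 8
Best is P@3, peak 7.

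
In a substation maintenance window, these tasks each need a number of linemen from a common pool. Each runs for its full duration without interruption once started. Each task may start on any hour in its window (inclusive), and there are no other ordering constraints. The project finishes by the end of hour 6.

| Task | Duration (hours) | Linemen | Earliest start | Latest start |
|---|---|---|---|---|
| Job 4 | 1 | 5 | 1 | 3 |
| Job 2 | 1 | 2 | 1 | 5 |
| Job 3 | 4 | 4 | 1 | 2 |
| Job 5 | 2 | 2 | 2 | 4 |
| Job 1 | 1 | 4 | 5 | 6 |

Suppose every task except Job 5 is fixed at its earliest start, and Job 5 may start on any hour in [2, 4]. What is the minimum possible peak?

Job 5@2: h1:11  h2:6  h3:6  h4:4  h5:4  h6:0 → peak 11
Job 5@3: h1:11  h2:4  h3:6  h4:6  h5:4  h6:0 → peak 11
Job 5@4: h1:11  h2:4  h3:4  h4:6  h5:6  h6:0 → peak 11
Best is Job 5@2, peak 11.

11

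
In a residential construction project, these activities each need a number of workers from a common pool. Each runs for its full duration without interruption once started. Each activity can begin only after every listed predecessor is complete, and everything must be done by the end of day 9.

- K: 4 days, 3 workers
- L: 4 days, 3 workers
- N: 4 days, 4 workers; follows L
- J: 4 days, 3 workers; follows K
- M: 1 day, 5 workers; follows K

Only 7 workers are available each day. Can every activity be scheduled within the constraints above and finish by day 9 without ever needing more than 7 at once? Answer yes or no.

yes

Schedule K@1, L@1, N@5, J@5, M@9: d1:6  d2:6  d3:6  d4:6  d5:7  d6:7  d7:7  d8:7  d9:5 — peak 7 ≤ 7.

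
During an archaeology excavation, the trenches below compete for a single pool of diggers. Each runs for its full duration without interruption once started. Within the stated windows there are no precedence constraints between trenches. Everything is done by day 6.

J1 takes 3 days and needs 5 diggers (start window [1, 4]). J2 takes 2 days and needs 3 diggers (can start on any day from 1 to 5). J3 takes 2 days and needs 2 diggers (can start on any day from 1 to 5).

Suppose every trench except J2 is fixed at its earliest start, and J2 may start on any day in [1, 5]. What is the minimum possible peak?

J2@1: d1:10  d2:10  d3:5  d4:0  d5:0  d6:0 → peak 10
J2@2: d1:7  d2:10  d3:8  d4:0  d5:0  d6:0 → peak 10
J2@3: d1:7  d2:7  d3:8  d4:3  d5:0  d6:0 → peak 8
J2@4: d1:7  d2:7  d3:5  d4:3  d5:3  d6:0 → peak 7
J2@5: d1:7  d2:7  d3:5  d4:0  d5:3  d6:3 → peak 7
Best is J2@4, peak 7.

7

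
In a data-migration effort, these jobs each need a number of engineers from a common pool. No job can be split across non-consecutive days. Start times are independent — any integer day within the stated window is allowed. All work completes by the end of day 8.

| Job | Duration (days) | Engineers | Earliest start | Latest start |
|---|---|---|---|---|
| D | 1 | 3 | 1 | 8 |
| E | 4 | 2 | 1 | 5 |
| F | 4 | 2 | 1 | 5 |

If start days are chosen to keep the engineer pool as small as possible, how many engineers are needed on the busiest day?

Early-start (D@1, E@1, F@1) gives peak 7: d1:7  d2:4  d3:4  d4:4  d5:0  d6:0  d7:0  d8:0.
Shift E→2, F→2.
Schedule D@1, E@2, F@2: d1:3  d2:4  d3:4  d4:4  d5:4  d6:0  d7:0  d8:0 — peak 4.

4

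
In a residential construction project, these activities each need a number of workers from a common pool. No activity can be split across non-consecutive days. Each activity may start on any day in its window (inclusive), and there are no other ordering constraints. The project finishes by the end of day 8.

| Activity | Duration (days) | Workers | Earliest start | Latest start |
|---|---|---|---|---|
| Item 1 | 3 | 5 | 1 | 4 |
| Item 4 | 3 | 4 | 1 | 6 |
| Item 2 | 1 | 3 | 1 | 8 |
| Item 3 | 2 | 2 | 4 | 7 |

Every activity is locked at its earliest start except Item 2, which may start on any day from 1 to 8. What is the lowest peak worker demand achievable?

9

Item 2@1: d1:12  d2:9  d3:9  d4:2  d5:2  d6:0  d7:0  d8:0 → peak 12
Item 2@2: d1:9  d2:12  d3:9  d4:2  d5:2  d6:0  d7:0  d8:0 → peak 12
Item 2@3: d1:9  d2:9  d3:12  d4:2  d5:2  d6:0  d7:0  d8:0 → peak 12
Item 2@4: d1:9  d2:9  d3:9  d4:5  d5:2  d6:0  d7:0  d8:0 → peak 9
Item 2@5: d1:9  d2:9  d3:9  d4:2  d5:5  d6:0  d7:0  d8:0 → peak 9
Item 2@6: d1:9  d2:9  d3:9  d4:2  d5:2  d6:3  d7:0  d8:0 → peak 9
Item 2@7: d1:9  d2:9  d3:9  d4:2  d5:2  d6:0  d7:3  d8:0 → peak 9
Item 2@8: d1:9  d2:9  d3:9  d4:2  d5:2  d6:0  d7:0  d8:3 → peak 9
Best is Item 2@4, peak 9.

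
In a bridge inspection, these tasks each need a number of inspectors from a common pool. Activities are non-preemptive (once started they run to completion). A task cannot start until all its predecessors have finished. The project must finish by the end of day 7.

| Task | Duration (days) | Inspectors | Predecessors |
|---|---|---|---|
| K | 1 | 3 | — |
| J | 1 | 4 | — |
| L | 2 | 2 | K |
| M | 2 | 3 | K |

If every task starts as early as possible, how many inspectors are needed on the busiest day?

Early-start schedule: K@1, J@1, L@2, M@2.
Load per day: day 1: 7, day 2: 5, day 3: 5, day 4: 0, day 5: 0, day 6: 0, day 7: 0.
Peak is 7.

7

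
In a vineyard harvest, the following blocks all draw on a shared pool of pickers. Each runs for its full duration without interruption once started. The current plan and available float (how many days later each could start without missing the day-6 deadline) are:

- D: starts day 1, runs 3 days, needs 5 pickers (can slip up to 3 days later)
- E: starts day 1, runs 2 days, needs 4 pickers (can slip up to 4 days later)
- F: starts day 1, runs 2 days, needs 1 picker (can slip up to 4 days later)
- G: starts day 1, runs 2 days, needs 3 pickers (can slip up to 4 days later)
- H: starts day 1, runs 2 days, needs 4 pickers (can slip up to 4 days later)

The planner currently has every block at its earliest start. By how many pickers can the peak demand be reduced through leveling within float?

9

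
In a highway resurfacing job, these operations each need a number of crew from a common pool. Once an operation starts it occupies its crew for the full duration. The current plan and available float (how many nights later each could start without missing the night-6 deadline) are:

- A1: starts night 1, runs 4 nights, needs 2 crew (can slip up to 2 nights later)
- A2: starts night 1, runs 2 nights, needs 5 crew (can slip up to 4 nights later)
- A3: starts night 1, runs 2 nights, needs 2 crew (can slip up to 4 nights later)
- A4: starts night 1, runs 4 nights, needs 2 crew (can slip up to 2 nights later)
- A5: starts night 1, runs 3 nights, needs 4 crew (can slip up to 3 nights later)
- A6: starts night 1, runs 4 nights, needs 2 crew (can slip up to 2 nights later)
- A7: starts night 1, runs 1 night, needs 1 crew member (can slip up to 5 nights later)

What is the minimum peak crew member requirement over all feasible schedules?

10

Early-start (A1@1, A2@1, A3@1, A4@1, A5@1, A6@1, A7@1) gives peak 18: n1:18  n2:17  n3:10  n4:6  n5:0  n6:0.
Shift A4→3, A5→3, A6→3.
Schedule A1@1, A2@1, A3@1, A4@3, A5@3, A6@3, A7@1: n1:10  n2:9  n3:10  n4:10  n5:8  n6:4 — peak 10.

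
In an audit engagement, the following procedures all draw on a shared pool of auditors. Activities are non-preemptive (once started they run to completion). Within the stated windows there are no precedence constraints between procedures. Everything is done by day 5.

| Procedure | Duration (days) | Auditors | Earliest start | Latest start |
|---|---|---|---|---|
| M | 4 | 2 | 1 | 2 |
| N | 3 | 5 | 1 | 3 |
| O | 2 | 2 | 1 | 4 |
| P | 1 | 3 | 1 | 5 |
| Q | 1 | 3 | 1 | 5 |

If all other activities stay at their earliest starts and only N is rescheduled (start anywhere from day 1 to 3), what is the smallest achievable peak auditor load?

10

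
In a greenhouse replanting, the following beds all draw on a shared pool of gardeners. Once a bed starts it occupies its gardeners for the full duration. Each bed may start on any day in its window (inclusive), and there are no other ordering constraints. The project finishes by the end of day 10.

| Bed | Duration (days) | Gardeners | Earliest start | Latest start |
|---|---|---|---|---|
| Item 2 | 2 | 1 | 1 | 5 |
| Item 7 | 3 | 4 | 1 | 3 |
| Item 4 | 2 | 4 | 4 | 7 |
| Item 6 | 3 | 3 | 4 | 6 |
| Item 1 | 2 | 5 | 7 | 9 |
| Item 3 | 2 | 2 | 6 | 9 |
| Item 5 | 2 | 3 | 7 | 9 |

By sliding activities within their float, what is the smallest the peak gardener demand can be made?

7

Early-start (Item 2@1, Item 7@1, Item 4@4, Item 6@4, Item 1@7, Item 3@6, Item 5@7) gives peak 10: d1:5  d2:5  d3:4  d4:7  d5:7  d6:5  d7:10  d8:8  d9:0  d10:0.
Shift Item 5→9.
Schedule Item 2@1, Item 7@1, Item 4@4, Item 6@4, Item 1@7, Item 3@6, Item 5@9: d1:5  d2:5  d3:4  d4:7  d5:7  d6:5  d7:7  d8:5  d9:3  d10:3 — peak 7.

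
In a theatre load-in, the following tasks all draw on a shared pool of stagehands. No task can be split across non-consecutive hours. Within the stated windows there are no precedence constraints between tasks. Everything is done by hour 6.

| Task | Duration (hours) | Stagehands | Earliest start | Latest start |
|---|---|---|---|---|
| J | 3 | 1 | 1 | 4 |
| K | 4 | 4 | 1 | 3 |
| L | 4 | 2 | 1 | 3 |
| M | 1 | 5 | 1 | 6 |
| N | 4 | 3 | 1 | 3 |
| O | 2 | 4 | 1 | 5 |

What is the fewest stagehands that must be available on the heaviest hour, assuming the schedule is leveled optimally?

10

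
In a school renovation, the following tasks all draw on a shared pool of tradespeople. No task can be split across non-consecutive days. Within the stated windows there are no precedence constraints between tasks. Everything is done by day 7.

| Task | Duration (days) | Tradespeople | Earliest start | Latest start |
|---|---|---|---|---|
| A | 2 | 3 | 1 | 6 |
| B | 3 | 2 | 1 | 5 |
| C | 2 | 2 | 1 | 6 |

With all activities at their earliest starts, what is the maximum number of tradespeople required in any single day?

7

Early-start schedule: A@1, B@1, C@1.
Load per day: day 1: 7, day 2: 7, day 3: 2, day 4: 0, day 5: 0, day 6: 0, day 7: 0.
Peak is 7.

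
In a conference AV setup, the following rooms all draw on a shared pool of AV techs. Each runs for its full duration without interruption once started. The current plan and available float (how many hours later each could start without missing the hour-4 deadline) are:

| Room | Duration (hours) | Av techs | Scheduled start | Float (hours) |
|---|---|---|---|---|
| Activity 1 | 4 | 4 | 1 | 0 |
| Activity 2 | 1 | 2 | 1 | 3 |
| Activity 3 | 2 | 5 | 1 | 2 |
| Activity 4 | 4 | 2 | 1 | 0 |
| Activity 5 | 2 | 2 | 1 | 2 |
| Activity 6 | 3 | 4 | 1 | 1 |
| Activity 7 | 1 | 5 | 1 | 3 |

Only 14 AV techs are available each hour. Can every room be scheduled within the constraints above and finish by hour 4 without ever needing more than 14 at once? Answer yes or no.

no

Total AV tech-hours = 57; over 4 hours the average is 57/4 > 14, so some hour must exceed 14.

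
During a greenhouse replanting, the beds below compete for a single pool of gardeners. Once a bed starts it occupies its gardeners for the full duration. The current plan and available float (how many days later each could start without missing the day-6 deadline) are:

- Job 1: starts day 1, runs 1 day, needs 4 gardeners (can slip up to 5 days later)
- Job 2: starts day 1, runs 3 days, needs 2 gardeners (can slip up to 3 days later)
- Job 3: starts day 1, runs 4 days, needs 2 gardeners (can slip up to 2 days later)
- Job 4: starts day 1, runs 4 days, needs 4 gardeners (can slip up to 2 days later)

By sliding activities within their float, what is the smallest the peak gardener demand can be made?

Early-start (Job 1@1, Job 2@1, Job 3@1, Job 4@1) gives peak 12: d1:12  d2:8  d3:8  d4:6  d5:0  d6:0.
Shift Job 4→2.
Schedule Job 1@1, Job 2@1, Job 3@1, Job 4@2: d1:8  d2:8  d3:8  d4:6  d5:4  d6:0 — peak 8.

8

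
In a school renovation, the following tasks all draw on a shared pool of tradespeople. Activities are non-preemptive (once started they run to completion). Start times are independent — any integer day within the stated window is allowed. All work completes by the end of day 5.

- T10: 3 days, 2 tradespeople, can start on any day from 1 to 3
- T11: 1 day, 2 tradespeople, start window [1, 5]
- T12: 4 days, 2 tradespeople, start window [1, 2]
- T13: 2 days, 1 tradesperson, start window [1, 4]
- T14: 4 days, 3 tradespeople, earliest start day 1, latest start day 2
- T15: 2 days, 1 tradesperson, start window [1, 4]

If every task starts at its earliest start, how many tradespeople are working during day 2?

At early start, day 2 has: T10, T12, T13, T14, T15.
Demand: 2 + 2 + 1 + 3 + 1 = 9.

9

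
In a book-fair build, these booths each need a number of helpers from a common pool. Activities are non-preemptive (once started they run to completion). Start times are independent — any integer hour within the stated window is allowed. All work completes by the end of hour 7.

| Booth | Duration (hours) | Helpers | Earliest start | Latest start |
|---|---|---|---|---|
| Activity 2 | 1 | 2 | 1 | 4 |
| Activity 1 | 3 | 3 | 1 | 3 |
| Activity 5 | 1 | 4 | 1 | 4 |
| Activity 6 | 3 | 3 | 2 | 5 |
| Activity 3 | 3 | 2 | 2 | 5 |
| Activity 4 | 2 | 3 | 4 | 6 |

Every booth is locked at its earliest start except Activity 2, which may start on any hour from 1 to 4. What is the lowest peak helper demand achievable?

9

Activity 2@1: h1:9  h2:8  h3:8  h4:8  h5:3  h6:0  h7:0 → peak 9
Activity 2@2: h1:7  h2:10  h3:8  h4:8  h5:3  h6:0  h7:0 → peak 10
Activity 2@3: h1:7  h2:8  h3:10  h4:8  h5:3  h6:0  h7:0 → peak 10
Activity 2@4: h1:7  h2:8  h3:8  h4:10  h5:3  h6:0  h7:0 → peak 10
Best is Activity 2@1, peak 9.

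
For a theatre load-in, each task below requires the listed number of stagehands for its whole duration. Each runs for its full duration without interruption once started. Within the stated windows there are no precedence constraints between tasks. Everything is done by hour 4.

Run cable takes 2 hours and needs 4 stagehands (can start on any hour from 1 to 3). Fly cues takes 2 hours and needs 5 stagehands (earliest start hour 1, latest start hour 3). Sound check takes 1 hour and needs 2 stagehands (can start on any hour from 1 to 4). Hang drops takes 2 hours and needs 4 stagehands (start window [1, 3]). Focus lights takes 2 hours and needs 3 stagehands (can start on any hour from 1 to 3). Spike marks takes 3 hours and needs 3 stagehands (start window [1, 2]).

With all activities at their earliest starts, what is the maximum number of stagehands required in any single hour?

Early-start schedule: Run cable@1, Fly cues@1, Sound check@1, Hang drops@1, Focus lights@1, Spike marks@1.
Load per hour: hour 1: 21, hour 2: 19, hour 3: 3, hour 4: 0.
Peak is 21.

21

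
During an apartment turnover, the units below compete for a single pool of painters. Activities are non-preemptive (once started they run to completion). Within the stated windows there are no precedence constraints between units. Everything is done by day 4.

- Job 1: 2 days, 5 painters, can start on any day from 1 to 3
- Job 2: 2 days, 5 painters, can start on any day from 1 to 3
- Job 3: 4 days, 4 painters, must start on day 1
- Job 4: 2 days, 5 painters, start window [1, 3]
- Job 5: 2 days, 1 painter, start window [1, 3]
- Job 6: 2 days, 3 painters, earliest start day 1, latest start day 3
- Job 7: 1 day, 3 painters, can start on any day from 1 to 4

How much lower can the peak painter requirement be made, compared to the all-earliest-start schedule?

11

Early-start peak: d1:26  d2:23  d3:4  d4:4 ⇒ 26.
Leveled (Job 1@1, Job 2@1, Job 3@1, Job 4@3, Job 5@1, Job 6@3, Job 7@3): d1:15  d2:15  d3:15  d4:12 ⇒ 15.
Reduction 26 − 15 = 11.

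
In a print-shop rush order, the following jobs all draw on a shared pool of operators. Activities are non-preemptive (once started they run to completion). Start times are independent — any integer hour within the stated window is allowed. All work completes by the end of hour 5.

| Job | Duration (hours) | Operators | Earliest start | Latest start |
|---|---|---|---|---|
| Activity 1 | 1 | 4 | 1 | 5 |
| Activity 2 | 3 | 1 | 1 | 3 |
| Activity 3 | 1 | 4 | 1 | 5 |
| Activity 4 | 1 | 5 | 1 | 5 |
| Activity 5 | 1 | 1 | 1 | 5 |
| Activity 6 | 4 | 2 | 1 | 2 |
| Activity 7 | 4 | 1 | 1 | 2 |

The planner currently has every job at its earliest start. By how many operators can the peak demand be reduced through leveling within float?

11

Early-start peak: h1:18  h2:4  h3:4  h4:3  h5:0 ⇒ 18.
Leveled (Activity 1@1, Activity 2@1, Activity 3@4, Activity 4@5, Activity 5@1, Activity 6@2, Activity 7@1): h1:7  h2:4  h3:4  h4:7  h5:7 ⇒ 7.
Reduction 18 − 7 = 11.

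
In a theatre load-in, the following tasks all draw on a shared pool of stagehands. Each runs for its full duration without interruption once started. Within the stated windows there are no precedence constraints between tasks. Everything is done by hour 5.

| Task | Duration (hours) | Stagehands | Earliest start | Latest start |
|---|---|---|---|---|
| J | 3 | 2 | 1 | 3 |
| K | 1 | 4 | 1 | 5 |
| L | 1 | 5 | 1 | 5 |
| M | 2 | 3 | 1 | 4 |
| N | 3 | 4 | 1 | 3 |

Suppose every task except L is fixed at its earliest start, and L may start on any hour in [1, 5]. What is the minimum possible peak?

L@1: h1:18  h2:9  h3:6  h4:0  h5:0 → peak 18
L@2: h1:13  h2:14  h3:6  h4:0  h5:0 → peak 14
L@3: h1:13  h2:9  h3:11  h4:0  h5:0 → peak 13
L@4: h1:13  h2:9  h3:6  h4:5  h5:0 → peak 13
L@5: h1:13  h2:9  h3:6  h4:0  h5:5 → peak 13
Best is L@3, peak 13.

13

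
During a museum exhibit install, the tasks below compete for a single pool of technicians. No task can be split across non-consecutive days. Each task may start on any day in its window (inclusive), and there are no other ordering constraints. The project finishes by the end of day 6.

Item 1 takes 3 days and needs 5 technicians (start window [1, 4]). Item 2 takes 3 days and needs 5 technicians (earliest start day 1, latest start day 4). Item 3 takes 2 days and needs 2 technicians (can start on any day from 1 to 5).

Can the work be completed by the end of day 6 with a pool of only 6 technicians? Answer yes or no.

no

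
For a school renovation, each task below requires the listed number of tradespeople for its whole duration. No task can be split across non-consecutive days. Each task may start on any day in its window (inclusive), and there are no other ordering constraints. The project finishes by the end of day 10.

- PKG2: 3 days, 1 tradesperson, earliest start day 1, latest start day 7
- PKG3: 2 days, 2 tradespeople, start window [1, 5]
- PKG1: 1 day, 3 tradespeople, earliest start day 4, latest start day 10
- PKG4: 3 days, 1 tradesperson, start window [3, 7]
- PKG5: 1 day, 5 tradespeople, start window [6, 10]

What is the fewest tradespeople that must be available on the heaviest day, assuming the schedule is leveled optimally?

5

Schedule PKG2@1, PKG3@1, PKG1@4, PKG4@3, PKG5@6: d1:3  d2:3  d3:2  d4:4  d5:1  d6:5  d7:0  d8:0  d9:0  d10:0 — peak 5.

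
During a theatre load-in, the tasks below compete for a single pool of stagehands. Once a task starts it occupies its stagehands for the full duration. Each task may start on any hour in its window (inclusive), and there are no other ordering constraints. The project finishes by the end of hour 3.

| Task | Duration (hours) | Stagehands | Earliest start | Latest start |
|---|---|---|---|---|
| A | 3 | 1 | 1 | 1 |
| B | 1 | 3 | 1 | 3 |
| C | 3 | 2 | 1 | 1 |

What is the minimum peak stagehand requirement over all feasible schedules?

Schedule A@1, B@1, C@1: h1:6  h2:3  h3:3 — peak 6.
No arrangement of the 3 feasible schedules does better.

6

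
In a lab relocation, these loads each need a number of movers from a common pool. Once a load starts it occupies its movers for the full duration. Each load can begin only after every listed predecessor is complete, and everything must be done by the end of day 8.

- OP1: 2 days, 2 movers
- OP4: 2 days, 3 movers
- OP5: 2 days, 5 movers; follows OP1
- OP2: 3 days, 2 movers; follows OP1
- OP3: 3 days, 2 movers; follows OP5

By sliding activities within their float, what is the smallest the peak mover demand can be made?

5

Early-start (OP1@1, OP4@1, OP5@3, OP2@3, OP3@5) gives peak 7: d1:5  d2:5  d3:7  d4:7  d5:4  d6:2  d7:2  d8:0.
Shift OP2→5.
Schedule OP1@1, OP4@1, OP5@3, OP2@5, OP3@5: d1:5  d2:5  d3:5  d4:5  d5:4  d6:4  d7:4  d8:0 — peak 5.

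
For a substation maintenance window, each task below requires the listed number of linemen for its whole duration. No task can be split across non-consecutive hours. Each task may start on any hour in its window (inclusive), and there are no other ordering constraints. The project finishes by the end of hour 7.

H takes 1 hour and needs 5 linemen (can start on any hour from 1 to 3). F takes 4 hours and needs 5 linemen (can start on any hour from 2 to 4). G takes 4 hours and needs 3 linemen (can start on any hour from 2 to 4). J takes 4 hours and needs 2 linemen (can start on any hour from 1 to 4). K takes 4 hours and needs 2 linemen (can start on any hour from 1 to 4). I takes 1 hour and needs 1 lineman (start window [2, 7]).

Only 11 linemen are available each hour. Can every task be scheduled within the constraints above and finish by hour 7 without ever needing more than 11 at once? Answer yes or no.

no

The minimum achievable peak is 12; 11 < 12, so no feasible schedule stays within the cap.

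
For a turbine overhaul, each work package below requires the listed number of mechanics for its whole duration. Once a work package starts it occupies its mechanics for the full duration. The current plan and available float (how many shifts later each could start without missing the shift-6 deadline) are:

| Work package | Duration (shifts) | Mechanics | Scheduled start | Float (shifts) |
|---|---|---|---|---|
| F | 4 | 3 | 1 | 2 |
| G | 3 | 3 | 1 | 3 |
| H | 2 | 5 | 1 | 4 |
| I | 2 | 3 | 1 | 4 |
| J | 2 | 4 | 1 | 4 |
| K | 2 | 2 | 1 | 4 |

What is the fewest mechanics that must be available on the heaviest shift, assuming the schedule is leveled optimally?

9

Early-start (F@1, G@1, H@1, I@1, J@1, K@1) gives peak 20: s1:20  s2:20  s3:6  s4:3  s5:0  s6:0.
Shift H→5, J→4, K→3.
Schedule F@1, G@1, H@5, I@1, J@4, K@3: s1:9  s2:9  s3:8  s4:9  s5:9  s6:5 — peak 9.
Total mechanic-shifts = 49 over 6 shifts ⇒ peak ≥ ⌈49/6⌉ = 9, so 9 is optimal.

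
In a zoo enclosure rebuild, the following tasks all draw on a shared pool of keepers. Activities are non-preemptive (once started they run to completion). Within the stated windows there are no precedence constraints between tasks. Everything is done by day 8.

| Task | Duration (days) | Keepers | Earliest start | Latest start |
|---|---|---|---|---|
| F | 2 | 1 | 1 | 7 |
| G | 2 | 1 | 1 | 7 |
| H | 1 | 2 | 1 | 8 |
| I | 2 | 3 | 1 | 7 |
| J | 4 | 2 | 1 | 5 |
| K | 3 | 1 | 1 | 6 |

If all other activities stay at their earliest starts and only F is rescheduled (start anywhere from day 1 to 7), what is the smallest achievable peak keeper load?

9

F@1: d1:10  d2:8  d3:3  d4:2  d5:0  d6:0  d7:0  d8:0 → peak 10
F@2: d1:9  d2:8  d3:4  d4:2  d5:0  d6:0  d7:0  d8:0 → peak 9
F@3: d1:9  d2:7  d3:4  d4:3  d5:0  d6:0  d7:0  d8:0 → peak 9
F@4: d1:9  d2:7  d3:3  d4:3  d5:1  d6:0  d7:0  d8:0 → peak 9
F@5: d1:9  d2:7  d3:3  d4:2  d5:1  d6:1  d7:0  d8:0 → peak 9
F@6: d1:9  d2:7  d3:3  d4:2  d5:0  d6:1  d7:1  d8:0 → peak 9
F@7: d1:9  d2:7  d3:3  d4:2  d5:0  d6:0  d7:1  d8:1 → peak 9
Best is F@2, peak 9.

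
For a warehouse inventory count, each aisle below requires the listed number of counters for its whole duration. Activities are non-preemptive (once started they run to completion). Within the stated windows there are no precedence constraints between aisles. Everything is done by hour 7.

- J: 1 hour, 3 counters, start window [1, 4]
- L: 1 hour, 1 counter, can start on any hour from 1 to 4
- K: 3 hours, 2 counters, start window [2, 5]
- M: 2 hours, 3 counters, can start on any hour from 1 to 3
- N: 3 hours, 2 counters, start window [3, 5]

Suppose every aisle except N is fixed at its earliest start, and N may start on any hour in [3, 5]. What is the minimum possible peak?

N@3: h1:7  h2:5  h3:4  h4:4  h5:2  h6:0  h7:0 → peak 7
N@4: h1:7  h2:5  h3:2  h4:4  h5:2  h6:2  h7:0 → peak 7
N@5: h1:7  h2:5  h3:2  h4:2  h5:2  h6:2  h7:2 → peak 7
Best is N@3, peak 7.

7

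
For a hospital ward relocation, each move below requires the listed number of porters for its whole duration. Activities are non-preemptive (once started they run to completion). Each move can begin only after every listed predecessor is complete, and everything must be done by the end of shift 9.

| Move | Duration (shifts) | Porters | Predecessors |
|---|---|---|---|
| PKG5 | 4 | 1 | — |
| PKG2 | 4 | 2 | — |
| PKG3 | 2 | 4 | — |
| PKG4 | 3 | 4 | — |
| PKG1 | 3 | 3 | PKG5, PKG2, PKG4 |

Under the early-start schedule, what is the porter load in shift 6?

3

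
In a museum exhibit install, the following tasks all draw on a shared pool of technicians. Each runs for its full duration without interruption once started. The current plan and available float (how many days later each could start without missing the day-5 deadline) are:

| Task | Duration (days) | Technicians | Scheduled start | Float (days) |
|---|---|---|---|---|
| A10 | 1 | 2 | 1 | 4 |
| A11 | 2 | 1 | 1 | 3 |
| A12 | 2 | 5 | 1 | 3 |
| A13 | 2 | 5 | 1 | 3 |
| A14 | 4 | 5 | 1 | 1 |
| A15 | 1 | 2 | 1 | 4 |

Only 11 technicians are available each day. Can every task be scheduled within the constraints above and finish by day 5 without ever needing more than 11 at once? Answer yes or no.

yes

Schedule A10@1, A11@1, A12@1, A13@3, A14@2, A15@1: d1:10  d2:11  d3:10  d4:10  d5:5 — peak 11 ≤ 11.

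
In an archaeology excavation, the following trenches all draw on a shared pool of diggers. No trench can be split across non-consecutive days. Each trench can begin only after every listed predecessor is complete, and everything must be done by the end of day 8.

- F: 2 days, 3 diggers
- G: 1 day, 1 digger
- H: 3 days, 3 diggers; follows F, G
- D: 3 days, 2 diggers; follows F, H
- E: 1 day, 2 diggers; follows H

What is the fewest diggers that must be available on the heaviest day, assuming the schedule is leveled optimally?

4

Schedule F@1, G@1, H@3, D@6, E@6: d1:4  d2:3  d3:3  d4:3  d5:3  d6:4  d7:2  d8:2 — peak 4.
No arrangement of the 6 feasible schedules does better.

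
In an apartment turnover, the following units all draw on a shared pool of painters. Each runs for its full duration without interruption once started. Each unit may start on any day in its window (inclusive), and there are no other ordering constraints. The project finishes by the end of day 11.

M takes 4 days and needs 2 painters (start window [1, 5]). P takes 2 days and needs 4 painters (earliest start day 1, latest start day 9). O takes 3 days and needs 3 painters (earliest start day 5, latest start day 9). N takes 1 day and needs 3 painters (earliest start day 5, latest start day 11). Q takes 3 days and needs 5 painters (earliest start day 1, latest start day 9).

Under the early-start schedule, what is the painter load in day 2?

11

At early start, day 2 has: M, P, Q.
Demand: 2 + 4 + 5 = 11.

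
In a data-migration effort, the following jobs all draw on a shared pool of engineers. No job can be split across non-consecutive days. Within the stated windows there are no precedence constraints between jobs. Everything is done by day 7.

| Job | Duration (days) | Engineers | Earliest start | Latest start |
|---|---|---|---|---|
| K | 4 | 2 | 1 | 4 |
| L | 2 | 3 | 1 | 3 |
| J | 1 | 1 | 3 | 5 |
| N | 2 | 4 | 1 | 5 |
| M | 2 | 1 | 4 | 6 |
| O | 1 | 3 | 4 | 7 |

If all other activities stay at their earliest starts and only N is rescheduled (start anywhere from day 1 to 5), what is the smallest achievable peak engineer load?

N@1: d1:9  d2:9  d3:3  d4:6  d5:1  d6:0  d7:0 → peak 9
N@2: d1:5  d2:9  d3:7  d4:6  d5:1  d6:0  d7:0 → peak 9
N@3: d1:5  d2:5  d3:7  d4:10  d5:1  d6:0  d7:0 → peak 10
N@4: d1:5  d2:5  d3:3  d4:10  d5:5  d6:0  d7:0 → peak 10
N@5: d1:5  d2:5  d3:3  d4:6  d5:5  d6:4  d7:0 → peak 6
Best is N@5, peak 6.

6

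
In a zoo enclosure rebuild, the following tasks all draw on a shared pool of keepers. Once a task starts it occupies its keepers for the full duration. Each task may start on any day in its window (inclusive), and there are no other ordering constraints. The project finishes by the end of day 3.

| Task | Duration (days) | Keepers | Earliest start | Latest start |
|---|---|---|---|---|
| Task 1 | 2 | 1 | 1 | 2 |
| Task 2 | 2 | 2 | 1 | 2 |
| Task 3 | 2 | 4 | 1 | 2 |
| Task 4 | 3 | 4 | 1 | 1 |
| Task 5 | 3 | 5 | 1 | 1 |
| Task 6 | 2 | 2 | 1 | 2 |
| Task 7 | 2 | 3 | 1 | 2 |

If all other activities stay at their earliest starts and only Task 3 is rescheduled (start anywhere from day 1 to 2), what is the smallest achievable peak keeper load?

21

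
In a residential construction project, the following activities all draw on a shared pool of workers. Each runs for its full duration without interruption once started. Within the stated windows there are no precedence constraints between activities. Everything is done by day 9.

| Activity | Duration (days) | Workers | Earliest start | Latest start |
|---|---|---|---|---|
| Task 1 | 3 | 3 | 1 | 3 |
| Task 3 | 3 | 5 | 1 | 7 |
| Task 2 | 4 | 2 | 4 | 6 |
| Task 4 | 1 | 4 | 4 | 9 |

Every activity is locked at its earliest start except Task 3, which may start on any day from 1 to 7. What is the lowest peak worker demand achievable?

7

Task 3@1: d1:8  d2:8  d3:8  d4:6  d5:2  d6:2  d7:2  d8:0  d9:0 → peak 8
Task 3@2: d1:3  d2:8  d3:8  d4:11  d5:2  d6:2  d7:2  d8:0  d9:0 → peak 11
Task 3@3: d1:3  d2:3  d3:8  d4:11  d5:7  d6:2  d7:2  d8:0  d9:0 → peak 11
Task 3@4: d1:3  d2:3  d3:3  d4:11  d5:7  d6:7  d7:2  d8:0  d9:0 → peak 11
Task 3@5: d1:3  d2:3  d3:3  d4:6  d5:7  d6:7  d7:7  d8:0  d9:0 → peak 7
Task 3@6: d1:3  d2:3  d3:3  d4:6  d5:2  d6:7  d7:7  d8:5  d9:0 → peak 7
Task 3@7: d1:3  d2:3  d3:3  d4:6  d5:2  d6:2  d7:7  d8:5  d9:5 → peak 7
Best is Task 3@5, peak 7.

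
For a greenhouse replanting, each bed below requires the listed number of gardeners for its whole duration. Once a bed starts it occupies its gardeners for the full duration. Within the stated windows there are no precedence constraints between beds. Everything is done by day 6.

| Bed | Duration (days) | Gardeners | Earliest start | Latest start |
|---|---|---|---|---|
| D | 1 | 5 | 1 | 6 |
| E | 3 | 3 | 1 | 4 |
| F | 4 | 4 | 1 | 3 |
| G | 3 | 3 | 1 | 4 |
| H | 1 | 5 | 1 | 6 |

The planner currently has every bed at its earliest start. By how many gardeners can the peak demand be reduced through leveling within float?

12

Early-start peak: d1:20  d2:10  d3:10  d4:4  d5:0  d6:0 ⇒ 20.
Leveled (D@1, E@1, F@2, G@4, H@6): d1:8  d2:7  d3:7  d4:7  d5:7  d6:8 ⇒ 8.
Reduction 20 − 8 = 12.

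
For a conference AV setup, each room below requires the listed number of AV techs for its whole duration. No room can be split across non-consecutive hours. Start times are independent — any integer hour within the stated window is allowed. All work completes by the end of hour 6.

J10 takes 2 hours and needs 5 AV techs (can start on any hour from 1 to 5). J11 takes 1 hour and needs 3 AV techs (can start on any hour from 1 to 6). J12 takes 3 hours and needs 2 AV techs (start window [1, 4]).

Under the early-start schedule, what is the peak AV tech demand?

10

Early-start schedule: J10@1, J11@1, J12@1.
Load per hour: hour 1: 10, hour 2: 7, hour 3: 2, hour 4: 0, hour 5: 0, hour 6: 0.
Peak is 10.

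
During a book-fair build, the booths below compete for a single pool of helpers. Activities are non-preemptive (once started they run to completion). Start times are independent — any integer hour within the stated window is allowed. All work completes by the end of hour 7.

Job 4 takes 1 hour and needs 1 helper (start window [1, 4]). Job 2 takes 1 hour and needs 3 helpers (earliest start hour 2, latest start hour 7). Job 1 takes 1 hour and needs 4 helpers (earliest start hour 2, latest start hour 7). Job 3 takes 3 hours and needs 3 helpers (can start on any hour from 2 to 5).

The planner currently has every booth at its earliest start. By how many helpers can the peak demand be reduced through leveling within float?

Early-start peak: h1:1  h2:10  h3:3  h4:3  h5:0  h6:0  h7:0 ⇒ 10.
Leveled (Job 4@1, Job 2@2, Job 1@3, Job 3@4): h1:1  h2:3  h3:4  h4:3  h5:3  h6:3  h7:0 ⇒ 4.
Reduction 10 − 4 = 6.

6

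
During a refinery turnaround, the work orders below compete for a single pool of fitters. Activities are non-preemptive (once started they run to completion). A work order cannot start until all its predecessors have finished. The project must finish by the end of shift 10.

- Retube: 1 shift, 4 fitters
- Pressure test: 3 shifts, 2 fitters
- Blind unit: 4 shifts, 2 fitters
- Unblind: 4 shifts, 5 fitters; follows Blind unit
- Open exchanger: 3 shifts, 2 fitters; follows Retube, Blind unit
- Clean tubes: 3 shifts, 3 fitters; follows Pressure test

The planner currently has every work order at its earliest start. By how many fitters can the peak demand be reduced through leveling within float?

Early-start peak: s1:8  s2:4  s3:4  s4:5  s5:10  s6:10  s7:7  s8:5  s9:0  s10:0 ⇒ 10.
Leveled (Retube@1, Pressure test@1, Blind unit@2, Unblind@7, Open exchanger@6, Clean tubes@4): s1:6  s2:4  s3:4  s4:5  s5:5  s6:5  s7:7  s8:7  s9:5  s10:5 ⇒ 7.
Reduction 10 − 7 = 3.

3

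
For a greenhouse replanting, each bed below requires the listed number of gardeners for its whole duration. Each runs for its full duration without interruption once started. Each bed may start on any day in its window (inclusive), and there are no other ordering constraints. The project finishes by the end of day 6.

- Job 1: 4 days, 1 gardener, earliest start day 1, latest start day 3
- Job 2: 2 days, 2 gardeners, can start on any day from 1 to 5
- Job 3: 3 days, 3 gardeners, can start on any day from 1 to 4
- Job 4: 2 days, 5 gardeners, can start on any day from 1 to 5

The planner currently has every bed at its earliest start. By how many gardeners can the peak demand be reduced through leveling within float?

5

Early-start peak: d1:11  d2:11  d3:4  d4:1  d5:0  d6:0 ⇒ 11.
Leveled (Job 1@1, Job 2@1, Job 3@1, Job 4@4): d1:6  d2:6  d3:4  d4:6  d5:5  d6:0 ⇒ 6.
Reduction 11 − 6 = 5.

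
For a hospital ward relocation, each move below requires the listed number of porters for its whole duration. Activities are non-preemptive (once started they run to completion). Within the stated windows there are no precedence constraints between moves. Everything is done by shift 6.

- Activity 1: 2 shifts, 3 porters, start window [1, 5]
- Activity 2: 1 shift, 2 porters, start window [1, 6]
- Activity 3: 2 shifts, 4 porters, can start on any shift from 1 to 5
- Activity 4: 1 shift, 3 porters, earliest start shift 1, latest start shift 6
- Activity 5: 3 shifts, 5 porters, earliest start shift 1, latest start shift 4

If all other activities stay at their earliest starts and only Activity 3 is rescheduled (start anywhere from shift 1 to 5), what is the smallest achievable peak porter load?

13

Activity 3@1: s1:17  s2:12  s3:5  s4:0  s5:0  s6:0 → peak 17
Activity 3@2: s1:13  s2:12  s3:9  s4:0  s5:0  s6:0 → peak 13
Activity 3@3: s1:13  s2:8  s3:9  s4:4  s5:0  s6:0 → peak 13
Activity 3@4: s1:13  s2:8  s3:5  s4:4  s5:4  s6:0 → peak 13
Activity 3@5: s1:13  s2:8  s3:5  s4:0  s5:4  s6:4 → peak 13
Best is Activity 3@2, peak 13.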